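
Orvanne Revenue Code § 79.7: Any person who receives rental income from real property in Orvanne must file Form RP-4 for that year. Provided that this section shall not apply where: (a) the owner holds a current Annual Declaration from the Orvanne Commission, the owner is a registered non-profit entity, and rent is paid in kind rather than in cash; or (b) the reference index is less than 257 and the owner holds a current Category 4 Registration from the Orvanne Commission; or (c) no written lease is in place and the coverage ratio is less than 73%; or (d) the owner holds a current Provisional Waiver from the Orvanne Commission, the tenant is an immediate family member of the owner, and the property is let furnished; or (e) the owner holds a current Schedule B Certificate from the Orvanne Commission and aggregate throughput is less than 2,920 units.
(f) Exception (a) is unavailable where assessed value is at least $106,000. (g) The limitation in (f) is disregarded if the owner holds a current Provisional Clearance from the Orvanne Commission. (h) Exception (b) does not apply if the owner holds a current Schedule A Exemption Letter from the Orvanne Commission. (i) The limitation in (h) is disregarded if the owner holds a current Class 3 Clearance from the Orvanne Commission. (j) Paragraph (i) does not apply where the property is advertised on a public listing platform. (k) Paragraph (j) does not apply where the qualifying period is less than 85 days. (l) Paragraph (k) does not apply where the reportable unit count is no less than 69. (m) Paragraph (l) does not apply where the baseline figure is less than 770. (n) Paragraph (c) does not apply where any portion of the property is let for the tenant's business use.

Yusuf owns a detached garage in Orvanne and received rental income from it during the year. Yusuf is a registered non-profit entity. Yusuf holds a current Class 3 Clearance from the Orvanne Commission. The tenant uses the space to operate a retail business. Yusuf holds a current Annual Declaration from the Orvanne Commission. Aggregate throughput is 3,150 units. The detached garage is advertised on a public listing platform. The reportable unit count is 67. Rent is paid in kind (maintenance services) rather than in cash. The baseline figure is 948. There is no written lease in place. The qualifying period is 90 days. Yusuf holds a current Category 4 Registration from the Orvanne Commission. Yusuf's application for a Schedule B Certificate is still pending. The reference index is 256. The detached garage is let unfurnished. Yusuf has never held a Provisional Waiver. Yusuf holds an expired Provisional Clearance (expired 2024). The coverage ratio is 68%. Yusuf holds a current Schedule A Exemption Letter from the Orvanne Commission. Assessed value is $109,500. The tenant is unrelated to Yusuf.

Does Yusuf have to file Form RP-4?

Yes — Yusuf must file Form RP-4.

Exception (a) is satisfied on its face — a current Annual Declaration is held; Yusuf is a registered non-profit; rent is paid in kind. But applying paragraphs (f)–(g): (f) operates against (a): assessed value is $109,500, meeting the $106,000 threshold. (g), which would lift (f), is inapplicable — there is no Provisional Clearance in force. So (a) is unavailable.
Exception (b)'s conditions are all satisfied: the reference index is 256, less than the 257 limit; a current Category 4 Registration is held. But applying paragraphs (h)–(m): (h) operates against (b): a current Schedule A Exemption Letter is held. (i) is triggered (a current Class 3 Clearance is held), but yields to (j): (j) operates — the property is publicly advertised. (k), which would lift (j), does not operate here — the qualifying period is 90 days, not less than 85 days. (b) is therefore removed.
Exception (c): there is no written lease; the coverage ratio is 68%, less than the 73% limit — every condition holds. But applying paragraph (n): (n) applies — the space is let for business use. So (c) is unavailable.
Exception (d) requires that the owner holds a current Provisional Waiver from the Orvanne Commission; but no current Provisional Waiver is held, so (d) is unavailable.
Exception (e) requires that the owner holds a current Schedule B Certificate from the Orvanne Commission; but there is no Schedule B Certificate in force, so (e) is unavailable.
No exception applies. The general rule governs.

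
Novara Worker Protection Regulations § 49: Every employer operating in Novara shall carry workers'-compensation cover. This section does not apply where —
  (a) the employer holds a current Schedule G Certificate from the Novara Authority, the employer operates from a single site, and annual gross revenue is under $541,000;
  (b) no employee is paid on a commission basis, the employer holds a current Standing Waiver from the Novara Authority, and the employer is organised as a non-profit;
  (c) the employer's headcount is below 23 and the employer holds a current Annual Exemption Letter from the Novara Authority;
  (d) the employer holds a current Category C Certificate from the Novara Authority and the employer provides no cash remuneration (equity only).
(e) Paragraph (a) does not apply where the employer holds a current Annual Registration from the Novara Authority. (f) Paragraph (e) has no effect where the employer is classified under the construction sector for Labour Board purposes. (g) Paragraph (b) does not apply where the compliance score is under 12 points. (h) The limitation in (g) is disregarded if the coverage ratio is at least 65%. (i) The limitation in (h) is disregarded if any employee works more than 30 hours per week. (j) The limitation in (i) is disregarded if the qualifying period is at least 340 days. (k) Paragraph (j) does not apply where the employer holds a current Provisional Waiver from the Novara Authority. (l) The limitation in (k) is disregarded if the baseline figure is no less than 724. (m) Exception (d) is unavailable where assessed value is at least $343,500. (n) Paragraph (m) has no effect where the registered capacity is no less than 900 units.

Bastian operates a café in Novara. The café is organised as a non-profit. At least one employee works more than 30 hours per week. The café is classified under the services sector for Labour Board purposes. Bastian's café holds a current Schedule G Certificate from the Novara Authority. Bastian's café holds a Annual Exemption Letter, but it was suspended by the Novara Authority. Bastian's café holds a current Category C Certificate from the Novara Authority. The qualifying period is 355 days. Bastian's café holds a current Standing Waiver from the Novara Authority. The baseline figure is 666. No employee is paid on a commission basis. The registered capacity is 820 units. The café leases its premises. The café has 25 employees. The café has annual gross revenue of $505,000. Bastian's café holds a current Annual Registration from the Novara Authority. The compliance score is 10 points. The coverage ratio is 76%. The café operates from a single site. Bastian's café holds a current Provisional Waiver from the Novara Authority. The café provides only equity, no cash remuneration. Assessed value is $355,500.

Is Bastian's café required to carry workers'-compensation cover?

Yes — Bastian's café must carry workers'-compensation cover.

Exception (a)'s conditions are all satisfied: a current Schedule G Certificate is held; the employer operates from a single site; annual gross revenue is $505,000, under the $541,000 limit. But applying paragraphs (e)–(f): (e) operates against (a): a current Annual Registration is held. (f) does not operate here (the café is classified under the services sector), so (e) stands. (a) is therefore removed.
Exception (b): no employee is paid on commission; a current Standing Waiver is held; the employer is a non-profit — every condition holds. Turning to paragraphs (g)–(l): (g) is engaged — the compliance score is 10 points, under the 12 points limit. (h) is triggered (the coverage ratio is 76%, meeting the 65% threshold), but yields to (i): (i) is triggered — at least one employee exceeds 30 hours/week. (j) would limit (i) — the qualifying period is 355 days, meeting the 340 days threshold — but (k) sets (j) aside: (k) is triggered — a current Provisional Waiver is held. (l) is inapplicable (the baseline figure is 666, short of 724), so (k) stands. Exception (b) does not apply.
Exception (c) requires that the employer's headcount is below 23; but the employer's headcount is 25, not below 23, so (c) is unavailable.
Exception (d)'s conditions are all satisfied: a current Category C Certificate is held; remuneration is equity-only. Turning to paragraphs (m)–(n): (m) operates against (d): assessed value is $355,500, meeting the $343,500 threshold. (n) is inapplicable (the registered capacity is 820 units, short of 900 units), so (m) stands. (d) is therefore removed.
No exception displaces § 49.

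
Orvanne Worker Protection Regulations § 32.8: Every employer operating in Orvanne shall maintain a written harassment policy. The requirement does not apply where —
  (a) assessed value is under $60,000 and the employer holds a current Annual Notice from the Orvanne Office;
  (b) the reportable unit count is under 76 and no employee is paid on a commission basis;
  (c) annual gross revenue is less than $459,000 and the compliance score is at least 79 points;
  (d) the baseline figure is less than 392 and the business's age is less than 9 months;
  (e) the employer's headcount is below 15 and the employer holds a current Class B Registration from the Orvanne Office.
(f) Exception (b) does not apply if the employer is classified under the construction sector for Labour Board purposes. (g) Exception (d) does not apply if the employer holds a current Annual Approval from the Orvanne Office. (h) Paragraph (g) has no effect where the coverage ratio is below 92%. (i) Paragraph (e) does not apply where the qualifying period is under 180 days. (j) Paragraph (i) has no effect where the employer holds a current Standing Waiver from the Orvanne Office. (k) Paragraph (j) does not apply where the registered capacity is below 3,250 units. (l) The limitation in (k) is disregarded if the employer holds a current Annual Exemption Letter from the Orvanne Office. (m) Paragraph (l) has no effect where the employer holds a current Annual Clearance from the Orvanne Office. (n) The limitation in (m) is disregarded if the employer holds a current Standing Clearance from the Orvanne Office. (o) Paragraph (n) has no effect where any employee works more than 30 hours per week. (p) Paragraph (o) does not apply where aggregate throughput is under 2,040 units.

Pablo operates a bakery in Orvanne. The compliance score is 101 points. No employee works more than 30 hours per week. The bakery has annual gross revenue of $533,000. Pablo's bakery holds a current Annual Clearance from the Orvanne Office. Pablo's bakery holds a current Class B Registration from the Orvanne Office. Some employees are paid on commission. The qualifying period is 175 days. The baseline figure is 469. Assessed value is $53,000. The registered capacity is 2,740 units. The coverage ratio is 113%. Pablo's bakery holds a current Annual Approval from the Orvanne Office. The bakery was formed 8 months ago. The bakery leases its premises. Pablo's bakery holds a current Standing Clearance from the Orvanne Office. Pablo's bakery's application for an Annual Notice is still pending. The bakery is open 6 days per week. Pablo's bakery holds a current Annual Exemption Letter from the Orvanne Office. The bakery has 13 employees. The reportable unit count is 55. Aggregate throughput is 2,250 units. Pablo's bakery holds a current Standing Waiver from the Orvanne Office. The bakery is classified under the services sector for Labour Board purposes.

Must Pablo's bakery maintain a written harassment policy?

Exception (a) requires that the employer holds a current Annual Notice from the Orvanne Office; but there is no Annual Notice in force, so (a) is unavailable.
Exception (b) fails — some employees are paid on commission.
Exception (c) fails — annual gross revenue is $533,000, not less than $459,000.
Exception (d) does not apply: the baseline figure is 469, not less than 392.
Exception (e) is satisfied on its face — the employer's headcount is 13, below the 15 limit; a current Class B Registration is held. Applying paragraphs (i)–(p): (i) applies (the qualifying period is 175 days, under the 180 days limit), but is overridden by (j): (j) operates against (i): a current Standing Waiver is held. (k) would limit (j) — the registered capacity is 2,740 units, below the 3,250 units limit — but (l) sets (k) aside: (l) operates against (k): a current Annual Exemption Letter is held. (m) operates (a current Annual Clearance is held), but is set aside by (n): (n) is engaged — a current Standing Clearance is held. (o), which would lift (n), does not operate here — no employee exceeds 30 hours/week. Exception (e) stands.

No — exception (e) applies; Pablo's bakery is not required to maintain a written harassment policy.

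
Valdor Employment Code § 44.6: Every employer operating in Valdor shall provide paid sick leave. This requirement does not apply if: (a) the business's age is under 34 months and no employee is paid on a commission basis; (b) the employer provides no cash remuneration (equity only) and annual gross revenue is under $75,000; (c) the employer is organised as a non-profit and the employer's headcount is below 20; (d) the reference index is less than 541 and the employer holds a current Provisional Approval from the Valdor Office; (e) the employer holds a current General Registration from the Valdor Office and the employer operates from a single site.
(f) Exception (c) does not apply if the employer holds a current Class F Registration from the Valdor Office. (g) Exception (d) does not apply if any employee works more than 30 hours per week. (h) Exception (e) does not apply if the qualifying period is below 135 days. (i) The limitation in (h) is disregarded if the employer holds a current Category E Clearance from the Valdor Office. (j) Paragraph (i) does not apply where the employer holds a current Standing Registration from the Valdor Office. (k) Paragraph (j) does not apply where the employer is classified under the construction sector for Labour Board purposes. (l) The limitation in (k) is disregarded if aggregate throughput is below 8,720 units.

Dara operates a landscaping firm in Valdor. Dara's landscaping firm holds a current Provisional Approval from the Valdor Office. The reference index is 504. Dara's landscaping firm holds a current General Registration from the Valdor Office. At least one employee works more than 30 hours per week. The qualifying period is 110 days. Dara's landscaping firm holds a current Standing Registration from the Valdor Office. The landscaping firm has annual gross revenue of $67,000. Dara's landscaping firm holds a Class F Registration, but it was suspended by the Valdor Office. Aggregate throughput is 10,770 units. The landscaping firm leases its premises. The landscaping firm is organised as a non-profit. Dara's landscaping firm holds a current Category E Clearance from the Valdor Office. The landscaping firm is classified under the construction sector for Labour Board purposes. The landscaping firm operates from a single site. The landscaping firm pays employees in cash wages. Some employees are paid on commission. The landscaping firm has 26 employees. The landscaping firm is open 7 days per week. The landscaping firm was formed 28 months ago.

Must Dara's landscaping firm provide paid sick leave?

No — exception (e) applies; Dara's landscaping firm is not required to provide paid sick leave.

Exception (a) fails — some employees are paid on commission.
Exception (b) fails — employees are paid cash wages.
Exception (c) requires that the employer's headcount is below 20; but the employer's headcount is 26, not below 20, so (c) is unavailable.
Exception (d): the reference index is 504, less than the 541 limit; a current Provisional Approval is held — every condition holds. However, paragraph (g) must be considered: (g) is triggered — at least one employee exceeds 30 hours/week. Exception (d) does not apply.
Exception (e)'s conditions are all satisfied: a current General Registration is held; the employer operates from a single site. Applying paragraphs (h)–(l): (h) is triggered (the qualifying period is 110 days, below the 135 days limit), but is displaced by (i): (i) operates — a current Category E Clearance is held. (j) would limit (i) — a current Standing Registration is held — but (k) sets (j) aside: (k) operates against (j): the landscaping firm is classified under the construction sector. (l) is inapplicable (aggregate throughput is 10,770 units, not below 8,720 units), so (k) stands. So (e) applies.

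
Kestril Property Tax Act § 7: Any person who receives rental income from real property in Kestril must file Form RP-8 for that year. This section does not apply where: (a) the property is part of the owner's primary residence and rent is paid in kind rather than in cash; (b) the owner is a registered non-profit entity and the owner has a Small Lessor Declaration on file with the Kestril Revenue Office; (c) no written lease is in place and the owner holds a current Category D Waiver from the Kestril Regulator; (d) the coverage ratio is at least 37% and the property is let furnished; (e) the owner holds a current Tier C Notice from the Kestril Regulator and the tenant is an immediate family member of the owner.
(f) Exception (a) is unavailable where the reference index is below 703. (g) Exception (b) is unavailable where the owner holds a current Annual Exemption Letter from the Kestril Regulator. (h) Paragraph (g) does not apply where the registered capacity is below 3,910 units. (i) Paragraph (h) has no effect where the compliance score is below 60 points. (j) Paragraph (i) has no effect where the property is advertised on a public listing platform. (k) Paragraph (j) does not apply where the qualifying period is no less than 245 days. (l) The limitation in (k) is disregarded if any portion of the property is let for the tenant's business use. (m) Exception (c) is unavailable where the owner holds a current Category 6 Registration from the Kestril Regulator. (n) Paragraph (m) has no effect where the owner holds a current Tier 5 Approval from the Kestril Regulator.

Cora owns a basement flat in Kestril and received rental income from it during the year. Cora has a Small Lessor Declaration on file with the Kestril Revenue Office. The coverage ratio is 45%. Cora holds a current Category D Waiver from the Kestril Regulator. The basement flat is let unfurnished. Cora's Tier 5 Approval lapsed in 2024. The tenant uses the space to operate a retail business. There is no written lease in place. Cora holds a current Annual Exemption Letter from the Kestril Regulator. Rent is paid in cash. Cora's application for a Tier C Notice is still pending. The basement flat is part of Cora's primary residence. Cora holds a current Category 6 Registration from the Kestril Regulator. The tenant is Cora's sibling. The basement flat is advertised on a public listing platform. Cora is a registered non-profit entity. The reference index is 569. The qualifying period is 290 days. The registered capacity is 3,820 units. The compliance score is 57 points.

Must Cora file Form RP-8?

Exception (a) requires that rent is paid in kind rather than in cash; but rent is paid in cash, so (a) is unavailable.
Exception (b)'s conditions are all satisfied: Cora is a registered non-profit; a Small Lessor Declaration is on file. Considering the limiting provisions: (g) would limit (b) — a current Annual Exemption Letter is held — but (h) sets (g) aside: (h) is engaged — the registered capacity is 3,820 units, below the 3,910 units limit. (i) would limit (h) — the compliance score is 57 points, below the 60 points limit — but (j) sets (i) aside: (j) operates against (i): the property is publicly advertised. (k) would limit (j) — the qualifying period is 290 days, meeting the 245 days threshold — but (l) sets (k) aside: (l) is engaged — the space is let for business use. Exception (b) stands.
Exception (c) is satisfied on its face — there is no written lease; a current Category D Waiver is held. Turning to paragraphs (m)–(n): (m) operates against (c): a current Category 6 Registration is held. (n) is not triggered (there is no Tier 5 Approval in force), so (m) stands. (c) is therefore removed.
Exception (d) fails — the property is let unfurnished.
Exception (e) requires that the owner holds a current Tier C Notice from the Kestril Regulator; but the Tier C Notice is not current, so (e) is unavailable.

No — exception (b) applies; Cora is not required to file Form RP-8.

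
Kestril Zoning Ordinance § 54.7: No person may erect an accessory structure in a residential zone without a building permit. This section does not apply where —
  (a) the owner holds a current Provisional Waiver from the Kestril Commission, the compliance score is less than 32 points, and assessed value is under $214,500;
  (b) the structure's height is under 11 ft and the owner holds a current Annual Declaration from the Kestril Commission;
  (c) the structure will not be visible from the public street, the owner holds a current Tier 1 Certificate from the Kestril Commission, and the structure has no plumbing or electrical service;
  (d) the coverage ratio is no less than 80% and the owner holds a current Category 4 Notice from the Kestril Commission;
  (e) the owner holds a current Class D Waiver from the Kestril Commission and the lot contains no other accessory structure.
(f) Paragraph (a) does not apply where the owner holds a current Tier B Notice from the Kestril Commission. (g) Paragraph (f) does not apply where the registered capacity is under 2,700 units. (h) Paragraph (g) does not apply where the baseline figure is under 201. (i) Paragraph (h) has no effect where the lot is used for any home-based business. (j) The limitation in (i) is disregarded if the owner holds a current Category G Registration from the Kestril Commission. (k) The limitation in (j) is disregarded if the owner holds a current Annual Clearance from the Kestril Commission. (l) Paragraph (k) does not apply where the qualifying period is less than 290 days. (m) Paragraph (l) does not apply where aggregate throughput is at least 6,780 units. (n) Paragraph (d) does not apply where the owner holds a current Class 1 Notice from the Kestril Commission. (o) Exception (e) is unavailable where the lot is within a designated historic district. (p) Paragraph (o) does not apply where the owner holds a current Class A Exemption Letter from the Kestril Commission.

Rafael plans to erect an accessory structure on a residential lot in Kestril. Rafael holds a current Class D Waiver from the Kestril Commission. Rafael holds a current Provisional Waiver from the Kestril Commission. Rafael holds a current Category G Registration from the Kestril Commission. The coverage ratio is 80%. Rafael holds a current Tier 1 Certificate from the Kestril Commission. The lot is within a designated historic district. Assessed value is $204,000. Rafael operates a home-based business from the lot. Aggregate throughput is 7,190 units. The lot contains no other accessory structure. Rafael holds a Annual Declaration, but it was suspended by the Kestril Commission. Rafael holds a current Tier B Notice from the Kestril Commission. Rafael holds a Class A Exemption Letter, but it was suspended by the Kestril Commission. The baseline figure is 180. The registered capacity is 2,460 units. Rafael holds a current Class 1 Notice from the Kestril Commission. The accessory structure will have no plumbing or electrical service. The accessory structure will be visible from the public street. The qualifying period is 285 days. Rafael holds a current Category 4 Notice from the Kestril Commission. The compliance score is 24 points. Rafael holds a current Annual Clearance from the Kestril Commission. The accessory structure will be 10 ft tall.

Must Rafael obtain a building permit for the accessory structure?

All of (a)'s requirements are met (a current Provisional Waiver is held; the compliance score is 24 points, less than the 32 points limit; assessed value is $204,000, under the $214,500 limit). Applying paragraphs (f)–(m): (f) would limit (a) — a current Tier B Notice is held — but (g) sets (f) aside: (g) operates — the registered capacity is 2,460 units, under the 2,700 units limit. (h) would limit (g) — the baseline figure is 180, under the 201 limit — but (i) sets (h) aside: (i) operates against (h): a home-based business operates on the lot. (j) would limit (i) — a current Category G Registration is held — but (k) sets (j) aside: (k) operates against (j): a current Annual Clearance is held. (l) would limit (k) — the qualifying period is 285 days, less than the 290 days limit — but (m) sets (l) aside: (m) is triggered — aggregate throughput is 7,190 units, meeting the 6,780 units threshold. (a) remains available.
Exception (b) fails — there is no Annual Declaration in force.
Exception (c) fails — the structure will be visible from the street.
Exception (d) is satisfied on its face — the coverage ratio is 80%, meeting the 80% threshold; a current Category 4 Notice is held. Turning to paragraph (n): (n) operates against (d): a current Class 1 Notice is held. (d) is therefore removed.
Exception (e) is satisfied on its face — a current Class D Waiver is held; the lot has no other accessory structure. However, paragraphs (o)–(p) must be considered: (o) operates — the lot is in a historic district. (p) is not triggered (the Class A Exemption Letter is not current), so (o) stands. So (e) is unavailable.

No — exception (a) applies; Rafael does not need a building permit.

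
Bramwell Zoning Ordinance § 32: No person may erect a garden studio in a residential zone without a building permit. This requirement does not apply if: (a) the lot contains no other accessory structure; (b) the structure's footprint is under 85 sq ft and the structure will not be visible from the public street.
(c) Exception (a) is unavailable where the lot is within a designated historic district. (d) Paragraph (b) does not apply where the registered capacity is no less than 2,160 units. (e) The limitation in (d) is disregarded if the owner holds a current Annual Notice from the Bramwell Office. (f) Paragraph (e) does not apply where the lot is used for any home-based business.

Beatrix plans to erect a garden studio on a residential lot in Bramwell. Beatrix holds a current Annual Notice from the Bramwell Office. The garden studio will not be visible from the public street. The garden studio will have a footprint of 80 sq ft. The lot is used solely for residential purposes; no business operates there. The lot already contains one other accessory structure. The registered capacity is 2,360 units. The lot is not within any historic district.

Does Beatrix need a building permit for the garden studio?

No — exception (b) applies; Beatrix does not need a building permit.

Exception (a) requires that the lot contains no other accessory structure; but the lot already has another accessory structure, so (a) is unavailable.
Exception (b) is satisfied on its face — the structure's footprint is 80 sq ft, under the 85 sq ft limit; the structure will not be visible from the street. Applying paragraphs (d)–(f): (d) operates (the registered capacity is 2,360 units, meeting the 2,160 units threshold), but is set aside by (e): (e) operates against (d): a current Annual Notice is held. (f) is inapplicable (the lot is solely residential), so (e) stands. (b) remains available.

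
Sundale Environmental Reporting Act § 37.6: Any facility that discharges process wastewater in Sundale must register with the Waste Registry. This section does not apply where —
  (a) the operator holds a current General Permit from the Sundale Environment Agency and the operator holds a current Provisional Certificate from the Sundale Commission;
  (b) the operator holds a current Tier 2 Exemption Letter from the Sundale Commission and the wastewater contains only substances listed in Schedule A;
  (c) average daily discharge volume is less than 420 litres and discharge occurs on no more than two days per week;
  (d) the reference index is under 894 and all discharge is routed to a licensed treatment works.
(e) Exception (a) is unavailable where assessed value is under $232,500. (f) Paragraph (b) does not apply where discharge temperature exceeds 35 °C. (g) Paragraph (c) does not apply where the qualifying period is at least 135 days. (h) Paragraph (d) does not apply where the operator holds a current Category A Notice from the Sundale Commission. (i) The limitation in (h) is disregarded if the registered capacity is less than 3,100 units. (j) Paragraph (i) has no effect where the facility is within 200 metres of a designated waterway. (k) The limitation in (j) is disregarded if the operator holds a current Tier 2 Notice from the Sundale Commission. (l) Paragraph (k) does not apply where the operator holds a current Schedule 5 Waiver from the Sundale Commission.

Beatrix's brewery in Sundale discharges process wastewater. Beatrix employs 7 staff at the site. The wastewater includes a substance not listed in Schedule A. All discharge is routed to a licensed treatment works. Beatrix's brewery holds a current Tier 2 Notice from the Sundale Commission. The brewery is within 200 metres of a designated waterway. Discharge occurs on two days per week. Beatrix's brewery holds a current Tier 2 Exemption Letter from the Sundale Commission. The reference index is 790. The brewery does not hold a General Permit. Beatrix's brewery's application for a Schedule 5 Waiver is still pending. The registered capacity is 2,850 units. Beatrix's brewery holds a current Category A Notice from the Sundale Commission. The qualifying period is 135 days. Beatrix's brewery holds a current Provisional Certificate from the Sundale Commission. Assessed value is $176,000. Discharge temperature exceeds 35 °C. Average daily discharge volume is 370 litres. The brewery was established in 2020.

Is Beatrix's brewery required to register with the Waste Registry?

No — exception (d) applies; Beatrix's brewery is not required to register with the Waste Registry.

Exception (a) fails — no General Permit is held.
Exception (b) fails — the wastewater includes a non-Schedule-A substance.
Exception (c): average daily discharge volume is 370 litres, less than the 420 litres limit; discharge occurs on no more than two days per week — every condition holds. But: (g) operates against (c): the qualifying period is 135 days, meeting the 135 days threshold. (c) is therefore removed.
Exception (d)'s conditions are all satisfied: the reference index is 790, under the 894 limit; discharge is routed to a licensed treatment works. Considering the limiting provisions: (h) operates (a current Category A Notice is held), but is displaced by (i): (i) operates against (h): the registered capacity is 2,850 units, less than the 3,100 units limit. (j) would limit (i) — the brewery is within 200 m of a designated waterway — but (k) sets (j) aside: (k) operates against (j): a current Tier 2 Notice is held. (l), which would lift (k), does not operate here — there is no Schedule 5 Waiver in force. So (d) applies.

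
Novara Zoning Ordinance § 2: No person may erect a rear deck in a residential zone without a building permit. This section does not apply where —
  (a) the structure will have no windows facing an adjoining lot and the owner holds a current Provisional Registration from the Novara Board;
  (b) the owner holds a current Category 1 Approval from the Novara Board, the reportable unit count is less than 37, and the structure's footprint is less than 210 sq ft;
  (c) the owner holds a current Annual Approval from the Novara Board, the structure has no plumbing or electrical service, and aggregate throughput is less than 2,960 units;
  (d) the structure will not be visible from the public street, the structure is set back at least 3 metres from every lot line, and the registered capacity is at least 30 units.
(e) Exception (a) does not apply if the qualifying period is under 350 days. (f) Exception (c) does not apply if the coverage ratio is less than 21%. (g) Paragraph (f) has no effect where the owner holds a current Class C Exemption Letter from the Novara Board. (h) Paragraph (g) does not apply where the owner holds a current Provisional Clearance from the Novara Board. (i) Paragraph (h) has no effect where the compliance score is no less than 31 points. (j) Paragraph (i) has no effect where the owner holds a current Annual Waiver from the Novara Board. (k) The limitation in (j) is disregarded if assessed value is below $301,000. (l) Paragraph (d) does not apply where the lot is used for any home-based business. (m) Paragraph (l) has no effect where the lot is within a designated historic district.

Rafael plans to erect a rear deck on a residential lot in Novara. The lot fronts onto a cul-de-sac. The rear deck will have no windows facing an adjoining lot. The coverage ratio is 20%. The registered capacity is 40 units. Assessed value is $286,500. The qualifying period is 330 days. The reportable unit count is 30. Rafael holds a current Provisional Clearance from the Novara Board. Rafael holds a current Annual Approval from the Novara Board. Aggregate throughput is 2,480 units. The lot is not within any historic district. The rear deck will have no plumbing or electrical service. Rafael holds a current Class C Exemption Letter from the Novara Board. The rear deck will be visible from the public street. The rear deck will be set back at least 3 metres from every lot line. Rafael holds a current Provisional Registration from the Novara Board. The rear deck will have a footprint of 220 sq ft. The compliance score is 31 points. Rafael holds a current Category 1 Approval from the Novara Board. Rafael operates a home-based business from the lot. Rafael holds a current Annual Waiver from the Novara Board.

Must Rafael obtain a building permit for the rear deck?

Exception (a): no windows face an adjoining lot; a current Provisional Registration is held — every condition holds. However, paragraph (e) must be considered: (e) is triggered — the qualifying period is 330 days, under the 350 days limit. So (a) is unavailable.
Exception (b) does not apply: the structure's footprint is 220 sq ft, not less than 210 sq ft.
All of (c)'s requirements are met (a current Annual Approval is held; there is no plumbing or electrical service; aggregate throughput is 2,480 units, less than the 2,960 units limit). Under paragraphs (f)–(k): (f) is triggered (the coverage ratio is 20%, less than the 21% limit), but is displaced by (g): (g) operates against (f): a current Class C Exemption Letter is held. (h) is engaged (a current Provisional Clearance is held), but is displaced by (i): (i) is engaged — the compliance score is 31 points, meeting the 31 points threshold. (j) would limit (i) — a current Annual Waiver is held — but (k) sets (j) aside: (k) applies — assessed value is $286,500, below the $301,000 limit. (c) remains available.
Exception (d) fails — the structure will be visible from the street.

No — exception (c) applies; Rafael does not need a building permit.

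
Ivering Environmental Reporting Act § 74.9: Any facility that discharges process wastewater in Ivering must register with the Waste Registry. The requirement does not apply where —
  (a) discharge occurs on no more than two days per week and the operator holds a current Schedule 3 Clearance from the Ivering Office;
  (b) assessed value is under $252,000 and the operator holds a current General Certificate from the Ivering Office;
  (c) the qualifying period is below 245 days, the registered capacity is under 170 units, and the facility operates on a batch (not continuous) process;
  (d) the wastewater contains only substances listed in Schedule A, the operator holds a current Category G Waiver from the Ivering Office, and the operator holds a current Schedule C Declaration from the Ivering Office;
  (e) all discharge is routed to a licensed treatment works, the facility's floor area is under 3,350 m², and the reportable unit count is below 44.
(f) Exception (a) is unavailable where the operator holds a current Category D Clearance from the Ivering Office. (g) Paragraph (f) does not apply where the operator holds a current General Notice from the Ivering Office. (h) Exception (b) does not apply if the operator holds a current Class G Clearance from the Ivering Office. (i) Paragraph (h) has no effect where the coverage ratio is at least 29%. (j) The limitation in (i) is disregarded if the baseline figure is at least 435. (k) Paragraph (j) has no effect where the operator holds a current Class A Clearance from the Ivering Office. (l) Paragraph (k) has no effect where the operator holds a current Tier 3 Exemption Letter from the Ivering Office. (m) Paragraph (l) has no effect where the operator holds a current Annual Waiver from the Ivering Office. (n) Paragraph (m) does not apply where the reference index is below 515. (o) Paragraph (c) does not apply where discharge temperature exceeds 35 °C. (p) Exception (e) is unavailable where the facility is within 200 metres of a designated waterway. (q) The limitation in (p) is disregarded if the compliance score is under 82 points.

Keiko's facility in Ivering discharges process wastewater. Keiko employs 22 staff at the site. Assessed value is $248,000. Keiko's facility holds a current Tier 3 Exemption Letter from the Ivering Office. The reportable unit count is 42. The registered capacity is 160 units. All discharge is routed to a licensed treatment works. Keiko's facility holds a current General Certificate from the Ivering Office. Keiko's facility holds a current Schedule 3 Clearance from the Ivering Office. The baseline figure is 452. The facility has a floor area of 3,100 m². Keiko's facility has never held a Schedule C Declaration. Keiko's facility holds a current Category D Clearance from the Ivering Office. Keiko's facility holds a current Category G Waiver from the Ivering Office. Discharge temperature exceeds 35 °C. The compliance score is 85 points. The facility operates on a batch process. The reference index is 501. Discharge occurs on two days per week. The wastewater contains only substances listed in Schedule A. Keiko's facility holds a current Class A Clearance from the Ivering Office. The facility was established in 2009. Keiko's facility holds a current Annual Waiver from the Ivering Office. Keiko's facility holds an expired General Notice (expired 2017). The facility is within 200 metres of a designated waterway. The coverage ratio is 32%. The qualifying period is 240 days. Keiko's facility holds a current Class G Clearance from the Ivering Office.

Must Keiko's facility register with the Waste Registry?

Exception (a)'s conditions are all satisfied: discharge occurs on no more than two days per week; a current Schedule 3 Clearance is held. However, paragraphs (f)–(g) must be considered: (f) operates against (a): a current Category D Clearance is held. (g) does not operate here (no current General Notice is held), so (f) stands. So (a) is unavailable.
Exception (b) is satisfied on its face — assessed value is $248,000, under the $252,000 limit; a current General Certificate is held. However, paragraphs (h)–(n) must be considered: (h) is triggered — a current Class G Clearance is held. (i) would limit (h) — the coverage ratio is 32%, meeting the 29% threshold — but (j) sets (i) aside: (j) applies — the baseline figure is 452, meeting the 435 threshold. (k) is triggered (a current Class A Clearance is held), but is itself disapplied by (l): (l) operates against (k): a current Tier 3 Exemption Letter is held. (m) operates (a current Annual Waiver is held), but is displaced by (n): (n) operates against (m): the reference index is 501, below the 515 limit. So (b) is unavailable.
Exception (c)'s conditions are all satisfied: the qualifying period is 240 days, below the 245 days limit; the registered capacity is 160 units, under the 170 units limit; the facility operates on a batch process. However, paragraph (o) must be considered: (o) operates against (c): discharge temperature exceeds 35 °C. (c) is therefore removed.
Exception (d) requires that the operator holds a current Schedule C Declaration from the Ivering Office; but the Schedule C Declaration is not current, so (d) is unavailable.
All of (e)'s requirements are met (discharge is routed to a licensed treatment works; the facility's floor area is 3,100 m², under the 3,350 m² limit; the reportable unit count is 42, below the 44 limit). But: (p) is engaged — the facility is within 200 m of a designated waterway. (q), which would lift (p), does not operate here — the compliance score is 85 points, not under 82 points. Exception (e) does not apply.
No exception is made out. Keiko's facility falls within the general rule.

Yes — Keiko's facility must register with the Waste Registry.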